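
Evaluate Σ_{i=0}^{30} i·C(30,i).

Since i·C(30,i) = 30·C(29,i−1), the sum is 30·2^29 = 30·536870912 = 16106127360.

16106127360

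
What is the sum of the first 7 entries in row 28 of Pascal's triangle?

499178

1 + 28 + 378 + 3276 + 20475 + 98280 + 376740 = 499178.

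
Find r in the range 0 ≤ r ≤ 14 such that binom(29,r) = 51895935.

C(29,r) increases on 0 ≤ r ≤ 14. C(29,11) = 34597290 and C(29,12) = 51895935, so r = 12.

12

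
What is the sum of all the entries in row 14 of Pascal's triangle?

16384

The entries of row 14 sum to 2^14 = 16384.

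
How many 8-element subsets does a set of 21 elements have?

203490

C(21,8) = (21·20·19·18·17·16·15·14) / 8! = 8204716800 / 40320 = 203490.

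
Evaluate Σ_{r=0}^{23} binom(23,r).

Setting x = 1 in (1+x)^23 gives Σ C(23,r) = 2^23 = 8388608.

8388608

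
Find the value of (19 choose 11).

75582

C(19,11) = C(19,8) by symmetry.
C(19,8) = (19·18·17·16·15·14·13·12) / 8! = 3047466240 / 40320 = 75582.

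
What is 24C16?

735471

C(24,16) = C(24,8) by symmetry.
C(24,8) = (24·23·22·21·20·19·18·17) / 8! = 29654190720 / 40320 = 735471.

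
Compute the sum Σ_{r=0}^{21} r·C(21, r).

22020096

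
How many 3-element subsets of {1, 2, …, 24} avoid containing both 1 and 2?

All 3-subsets: C(24,3) = 2024. Those containing both fixed elements: C(22,1) = 22.
2024 − 22 = 2002.

2002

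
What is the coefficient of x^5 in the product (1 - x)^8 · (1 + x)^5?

-25

Coefficient of x^5 = Σ_{j} C(8,j)·(-1)^j·C(5,5-j)·1^(5-j) for j from 0 to 5.
= 1 + (-40) + 280 + (-560) + 350 + (-56) = -25.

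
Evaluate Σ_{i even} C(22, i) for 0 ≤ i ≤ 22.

Half of (1+1)^22 + (1−1)^22 gives the even-index sum: 2^21 = 2097152.

2097152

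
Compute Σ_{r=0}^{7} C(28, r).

1 + 28 + 378 + 3276 + 20475 + 98280 + 376740 + 1184040 = 1683218.

1683218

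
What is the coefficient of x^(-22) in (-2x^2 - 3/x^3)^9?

-118098

General term: C(9,j)·(-2x^2)^j·(-3/x^3)^(9-j), with x-exponent 2j − 3(9−j) = 5j − 27.
Set 5j − 27 = -22: j = 1.
C(9,1) = 9; (-2)^1 = -2; (-3)^8 = 6561.
Coefficient = 9 · (-2) · 6561 = -118098.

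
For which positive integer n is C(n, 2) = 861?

42

n(n−1)/2 = 861 ⇒ n(n−1) = 1722. Since 42·41 = 1722, n = 42.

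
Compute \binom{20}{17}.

C(20,17) = C(20,3) by symmetry.
C(20,3) = (20·19·18) / 3! = 6840 / 6 = 1140.

1140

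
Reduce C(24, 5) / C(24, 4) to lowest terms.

4

C(n,k+1)/C(n,k) = (n−k)/(k+1) = (24−4)/(4+1) = 20/5 = 4.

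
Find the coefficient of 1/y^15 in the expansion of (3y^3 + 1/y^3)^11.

General term: C(11,j)·(3y^3)^j·(1/y^3)^(11-j), with y-exponent 3j − 3(11−j) = 6j − 33.
Set 6j − 33 = -15: j = 3.
C(11,3) = 165; 3^3 = 27; 1^8 = 1.
Coefficient = 165 · 27 · 1 = 4455.

4455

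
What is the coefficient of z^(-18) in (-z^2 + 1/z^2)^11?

-11

General term: C(11,j)·(-z^2)^j·(1/z^2)^(11-j), with z-exponent 2j − 2(11−j) = 4j − 22.
Set 4j − 22 = -18: j = 1.
C(11,1) = 11; (-1)^1 = -1; 1^10 = 1.
Coefficient = 11 · (-1) · 1 = -11.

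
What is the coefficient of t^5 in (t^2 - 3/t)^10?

General term: C(10,j)·(t^2)^j·(-3/t)^(10-j), with t-exponent 2j − 1(10−j) = 3j − 10.
Set 3j − 10 = 5: j = 5.
C(10,5) = 252; 1^5 = 1; (-3)^5 = -243.
Coefficient = 252 · 1 · (-243) = -61236.

-61236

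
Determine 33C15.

1037158320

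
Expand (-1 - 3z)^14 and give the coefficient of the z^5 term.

The general term is C(14,j)·(-1)^j·(-3z)^(14-j); the z^5 term has j = 9.
C(14,9) = 2002.
Coefficient = C(14,9) · (-1)^9 · (-3)^5 = 2002 · (-1) · (-243) = 486486.

486486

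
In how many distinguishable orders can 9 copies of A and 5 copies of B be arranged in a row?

2002

Choose positions for the A's: C(14,9) = 2002.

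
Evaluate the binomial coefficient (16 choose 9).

11440

C(16,9) = C(16,7) by symmetry.
C(16,7) = (16·15·14·13·12·11·10) / 7! = 57657600 / 5040 = 11440.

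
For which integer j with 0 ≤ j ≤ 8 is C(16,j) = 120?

2

C(16,j) increases on 0 ≤ j ≤ 8. C(16,1) = 16 and C(16,2) = 120, so j = 2.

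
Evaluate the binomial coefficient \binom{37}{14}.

6107086800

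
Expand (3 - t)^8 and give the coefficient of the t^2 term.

20412

The general term is C(8,j)·(3)^j·(-t)^(8-j); the t^2 term has j = 6.
C(8,6) = 28.
Coefficient = C(8,6) · 3^6 = 28 · 729 = 20412.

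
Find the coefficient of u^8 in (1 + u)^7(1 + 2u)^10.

822560

Coefficient of u^8 = Σ_{j} C(7,j)·1^j·C(10,8-j)·2^(8-j) for j from 0 to 7.
= 11520 + 107520 + 282240 + 282240 + 117600 + 20160 + 1260 + 20 = 822560.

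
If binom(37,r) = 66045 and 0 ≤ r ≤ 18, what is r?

4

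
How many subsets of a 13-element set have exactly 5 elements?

Choose the 5 positions: C(13,5) = 1287.

1287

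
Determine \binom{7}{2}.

C(7,2) = (7·6) / 2! = 42 / 2 = 21.

21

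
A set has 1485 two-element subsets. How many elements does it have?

n(n−1)/2 = 1485 ⇒ n(n−1) = 2970. Since 55·54 = 2970, n = 55.

55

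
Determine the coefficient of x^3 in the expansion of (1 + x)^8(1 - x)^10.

Coefficient of x^3 = Σ_{j} C(8,j)·1^j·C(10,3-j)·(-1)^(3-j) for j from 0 to 3.
= (-120) + 360 + (-280) + 56 = 16.

16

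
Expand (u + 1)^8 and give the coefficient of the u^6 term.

28

The general term is C(8,j)·(u)^j·(1)^(8-j); the u^6 term has j = 6.
C(8,6) = 28.
Coefficient = C(8,6) = 28.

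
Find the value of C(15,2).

105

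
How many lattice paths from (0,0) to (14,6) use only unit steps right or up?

Each path is a sequence of 20 steps with 14 rights: C(20,14) = 38760.

38760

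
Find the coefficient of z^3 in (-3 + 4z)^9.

3919104

The general term is C(9,j)·(-3)^j·(4z)^(9-j); the z^3 term has j = 6.
C(9,6) = 84.
Coefficient = C(9,6) · (-3)^6 · 4^3 = 84 · 729 · 64 = 3919104.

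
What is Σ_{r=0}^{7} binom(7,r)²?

By Vandermonde's identity, Σ C(7,r)² = C(14,7) = 3432.

3432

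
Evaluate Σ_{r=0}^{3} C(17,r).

1 + 17 + 136 + 680 = 834.

834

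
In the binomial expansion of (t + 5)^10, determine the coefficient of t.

19531250

The general term is C(10,j)·(t)^j·(5)^(10-j); the t^1 term has j = 1.
C(10,1) = 10.
Coefficient = C(10,1) · 5^9 = 10 · 1953125 = 19531250.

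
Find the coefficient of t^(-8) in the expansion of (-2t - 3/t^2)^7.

-20412

General term: C(7,j)·(-2t)^j·(-3/t^2)^(7-j), with t-exponent 1j − 2(7−j) = 3j − 14.
Set 3j − 14 = -8: j = 2.
C(7,2) = 21; (-2)^2 = 4; (-3)^5 = -243.
Coefficient = 21 · 4 · (-243) = -20412.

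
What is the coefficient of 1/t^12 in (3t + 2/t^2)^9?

General term: C(9,j)·(3t)^j·(2/t^2)^(9-j), with t-exponent 1j − 2(9−j) = 3j − 18.
Set 3j − 18 = -12: j = 2.
C(9,2) = 36; 3^2 = 9; 2^7 = 128.
Coefficient = 36 · 9 · 128 = 41472.

41472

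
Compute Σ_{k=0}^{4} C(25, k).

15276

1 + 25 + 300 + 2300 + 12650 = 15276.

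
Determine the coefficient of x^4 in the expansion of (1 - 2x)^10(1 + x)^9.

-354

Coefficient of x^4 = Σ_{j} C(10,j)·(-2)^j·C(9,4-j)·1^(4-j) for j from 0 to 4.
= 126 + (-1680) + 6480 + (-8640) + 3360 = -354.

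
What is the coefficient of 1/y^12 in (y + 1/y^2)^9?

36

General term: C(9,j)·(y)^j·(1/y^2)^(9-j), with y-exponent 1j − 2(9−j) = 3j − 18.
Set 3j − 18 = -12: j = 2.
C(9,2) = 36; 1^2 = 1; 1^7 = 1.
Coefficient = 36 · 1 · 1 = 36.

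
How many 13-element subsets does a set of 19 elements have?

27132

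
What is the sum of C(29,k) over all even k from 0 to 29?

268435456

Half of (1+1)^29 + (1−1)^29 gives the even-index sum: 2^28 = 268435456.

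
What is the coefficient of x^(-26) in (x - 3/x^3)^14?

59108049

General term: C(14,j)·(x)^j·(-3/x^3)^(14-j), with x-exponent 1j − 3(14−j) = 4j − 42.
Set 4j − 42 = -26: j = 4.
C(14,4) = 1001; 1^4 = 1; (-3)^10 = 59049.
Coefficient = 1001 · 1 · 59049 = 59108049.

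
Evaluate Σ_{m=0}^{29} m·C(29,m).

Differentiating (1+x)^29 and setting x=1: Σ m·C(29,m) = 29·2^28 = 7784628224.

7784628224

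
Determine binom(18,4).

3060

C(18,4) = (18·17·16·15) / 4! = 73440 / 24 = 3060.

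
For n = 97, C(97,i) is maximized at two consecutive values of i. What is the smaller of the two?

48

For odd n = 97, C(97,i) peaks at i = (n−1)/2 and (n+1)/2; the smaller is 48.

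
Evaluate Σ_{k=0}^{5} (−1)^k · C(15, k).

-2002

The partial alternating sum Σ_{k=0}^{5} (−1)^k C(15,k) = (−1)^5 C(14,5) = -2002.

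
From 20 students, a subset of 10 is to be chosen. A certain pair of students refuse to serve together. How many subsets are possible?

All 10-subsets: C(20,10) = 184756. Those containing both fixed elements: C(18,8) = 43758.
184756 − 43758 = 140998.

140998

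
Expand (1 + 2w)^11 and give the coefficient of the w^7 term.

42240

The general term is C(11,j)·(1)^j·(2w)^(11-j); the w^7 term has j = 4.
C(11,4) = 330.
Coefficient = C(11,4) · 2^7 = 330 · 128 = 42240.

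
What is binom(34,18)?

C(34,18) = C(34,16) by symmetry.
C(34,16) = (34·33·32·31·30·29·28·27·26·25·24·23·22·21·20·19) / 16! = 46113021921146019840000 / 20922789888000 = 2203961430.

2203961430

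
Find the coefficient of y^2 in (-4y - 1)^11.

The general term is C(11,j)·(-4y)^j·(-1)^(11-j); the y^2 term has j = 2.
C(11,2) = 55.
Coefficient = C(11,2) · (-4)^2 · (-1)^9 = 55 · 16 · (-1) = -880.

-880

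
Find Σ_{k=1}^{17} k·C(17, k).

Since k·C(17,k) = 17·C(16,k−1), the sum is 17·2^16 = 17·65536 = 1114112.

1114112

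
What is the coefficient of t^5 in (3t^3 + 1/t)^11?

26730

General term: C(11,j)·(3t^3)^j·(1/t)^(11-j), with t-exponent 3j − 1(11−j) = 4j − 11.
Set 4j − 11 = 5: j = 4.
C(11,4) = 330; 3^4 = 81; 1^7 = 1.
Coefficient = 330 · 81 · 1 = 26730.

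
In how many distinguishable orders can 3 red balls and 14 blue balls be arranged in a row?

680

Choose positions for the red balls: C(17,3) = 680.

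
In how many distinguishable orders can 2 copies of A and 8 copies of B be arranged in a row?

Choose positions for the A's: C(10,2) = 45.

45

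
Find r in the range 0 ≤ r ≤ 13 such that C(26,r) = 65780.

C(26,r) increases on 0 ≤ r ≤ 13. C(26,4) = 14950 and C(26,5) = 65780, so r = 5.

5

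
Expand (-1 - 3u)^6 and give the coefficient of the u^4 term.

1215

The general term is C(6,j)·(-1)^j·(-3u)^(6-j); the u^4 term has j = 2.
C(6,2) = 15.
Coefficient = C(6,2) · (-3)^4 = 15 · 81 = 1215.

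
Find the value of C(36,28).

30260340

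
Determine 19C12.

C(19,12) = C(19,7) by symmetry.
C(19,7) = (19·18·17·16·15·14·13) / 7! = 253955520 / 5040 = 50388.

50388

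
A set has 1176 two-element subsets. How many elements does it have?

49

n(n−1)/2 = 1176 ⇒ n(n−1) = 2352. Since 49·48 = 2352, n = 49.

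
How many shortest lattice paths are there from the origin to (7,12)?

Each path is a sequence of 19 steps with 7 rights: C(19,7) = 50388.

50388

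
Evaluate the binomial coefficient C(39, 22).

51021117810

C(39,22) = C(39,17) by symmetry.
C(39,17) = (39·38·37·36·35·34·33·32·31·30·29·28·27·26·25·24·23) / 17! = 18147570172421919989760000 / 355687428096000 = 51021117810.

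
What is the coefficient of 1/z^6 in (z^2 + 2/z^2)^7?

672

General term: C(7,j)·(z^2)^j·(2/z^2)^(7-j), with z-exponent 2j − 2(7−j) = 4j − 14.
Set 4j − 14 = -6: j = 2.
C(7,2) = 21; 1^2 = 1; 2^5 = 32.
Coefficient = 21 · 1 · 32 = 672.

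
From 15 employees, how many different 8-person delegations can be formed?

This is C(15,8) = 6435.

6435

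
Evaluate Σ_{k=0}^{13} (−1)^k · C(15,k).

-14

The partial alternating sum Σ_{k=0}^{13} (−1)^k C(15,k) = (−1)^13 C(14,13) = -14.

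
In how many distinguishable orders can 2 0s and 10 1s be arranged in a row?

Choose positions for the 0s: C(12,2) = 66.

66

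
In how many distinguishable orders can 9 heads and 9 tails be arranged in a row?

48620

Choose positions for the heads: C(18,9) = 48620.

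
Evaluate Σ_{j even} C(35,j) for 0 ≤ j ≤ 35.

Even-j terms of row 35 sum to 2^34 = 17179869184.

17179869184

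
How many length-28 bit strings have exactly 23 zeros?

Choose the 23 positions: C(28,23) = 98280.

98280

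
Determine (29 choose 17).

51895935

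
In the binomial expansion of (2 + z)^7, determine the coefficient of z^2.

672

The general term is C(7,j)·(2)^j·(z)^(7-j); the z^2 term has j = 5.
C(7,5) = 21.
Coefficient = C(7,5) · 2^5 = 21 · 32 = 672.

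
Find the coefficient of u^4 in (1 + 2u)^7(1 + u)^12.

Coefficient of u^4 = Σ_{j} C(7,j)·2^j·C(12,4-j)·1^(4-j) for j from 0 to 4.
= 495 + 3080 + 5544 + 3360 + 560 = 13039.

13039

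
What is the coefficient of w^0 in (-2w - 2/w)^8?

General term: C(8,j)·(-2w)^j·(-2/w)^(8-j), with w-exponent 1j − 1(8−j) = 2j − 8.
Set 2j − 8 = 0: j = 4.
C(8,4) = 70; (-2)^4 = 16; (-2)^4 = 16.
Coefficient = 70 · 16 · 16 = 17920.

17920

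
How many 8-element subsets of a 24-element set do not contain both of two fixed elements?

All 8-subsets: C(24,8) = 735471. Those containing both fixed elements: C(22,6) = 74613.
735471 − 74613 = 660858.

660858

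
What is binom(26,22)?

C(26,22) = C(26,4) by symmetry.
C(26,4) = (26·25·24·23) / 4! = 358800 / 24 = 14950.

14950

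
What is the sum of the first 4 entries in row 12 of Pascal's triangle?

299

1 + 12 + 66 + 220 = 299.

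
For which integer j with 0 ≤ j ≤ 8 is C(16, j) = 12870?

8

C(16,j) increases on 0 ≤ j ≤ 8. C(16,7) = 11440 and C(16,8) = 12870, so j = 8.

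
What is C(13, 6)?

C(13,6) = (13·12·11·10·9·8) / 6! = 1235520 / 720 = 1716.

1716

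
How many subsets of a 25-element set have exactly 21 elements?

12650

Choose the 21 positions: C(25,21) = 12650.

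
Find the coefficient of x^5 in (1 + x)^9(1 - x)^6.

Coefficient of x^5 = Σ_{j} C(9,j)·1^j·C(6,5-j)·(-1)^(5-j) for j from 0 to 5.
= (-6) + 135 + (-720) + 1260 + (-756) + 126 = 39.

39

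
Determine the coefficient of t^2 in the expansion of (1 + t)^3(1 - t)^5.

-2

Coefficient of t^2 = Σ_{j} C(3,j)·1^j·C(5,2-j)·(-1)^(2-j) for j from 0 to 2.
= 10 + (-15) + 3 = -2.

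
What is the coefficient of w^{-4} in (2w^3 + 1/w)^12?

General term: C(12,j)·(2w^3)^j·(1/w)^(12-j), with w-exponent 3j − 1(12−j) = 4j − 12.
Set 4j − 12 = -4: j = 2.
C(12,2) = 66; 2^2 = 4; 1^10 = 1.
Coefficient = 66 · 4 · 1 = 264.

264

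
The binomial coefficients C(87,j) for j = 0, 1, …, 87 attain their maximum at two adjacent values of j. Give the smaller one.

43

For odd n = 87, C(87,j) peaks at j = (n−1)/2 and (n+1)/2; the smaller is 43.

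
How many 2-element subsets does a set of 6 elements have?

15

C(6,2) = (6·5) / 2! = 30 / 2 = 15.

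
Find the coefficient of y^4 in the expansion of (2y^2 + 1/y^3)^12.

General term: C(12,j)·(2y^2)^j·(1/y^3)^(12-j), with y-exponent 2j − 3(12−j) = 5j − 36.
Set 5j − 36 = 4: j = 8.
C(12,8) = 495; 2^8 = 256; 1^4 = 1.
Coefficient = 495 · 256 · 1 = 126720.

126720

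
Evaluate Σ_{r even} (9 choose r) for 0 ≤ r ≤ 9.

Even-r terms of row 9 sum to 2^8 = 256.

256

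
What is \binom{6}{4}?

15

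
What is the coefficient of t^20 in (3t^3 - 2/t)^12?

General term: C(12,j)·(3t^3)^j·(-2/t)^(12-j), with t-exponent 3j − 1(12−j) = 4j − 12.
Set 4j − 12 = 20: j = 8.
C(12,8) = 495; 3^8 = 6561; (-2)^4 = 16.
Coefficient = 495 · 6561 · 16 = 51963120.

51963120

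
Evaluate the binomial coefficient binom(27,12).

C(27,12) = (27·26·25·24·23·22·21·20·19·18·17·16) / 12! = 8326896754176000 / 479001600 = 17383860.

17383860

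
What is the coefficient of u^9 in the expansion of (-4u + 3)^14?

-127529385984

The general term is C(14,j)·(-4u)^j·(3)^(14-j); the u^9 term has j = 9.
C(14,9) = 2002.
Coefficient = C(14,9) · (-4)^9 · 3^5 = 2002 · (-262144) · 243 = -127529385984.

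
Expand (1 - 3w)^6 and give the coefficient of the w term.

The general term is C(6,j)·(1)^j·(-3w)^(6-j); the w^1 term has j = 5.
C(6,5) = 6.
Coefficient = C(6,5) · (-3)^1 = 6 · (-3) = -18.

-18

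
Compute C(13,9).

715

C(13,9) = C(13,4) by symmetry.
C(13,4) = (13·12·11·10) / 4! = 17160 / 24 = 715.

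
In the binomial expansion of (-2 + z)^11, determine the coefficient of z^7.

The general term is C(11,j)·(-2)^j·(z)^(11-j); the z^7 term has j = 4.
C(11,4) = 330.
Coefficient = C(11,4) · (-2)^4 = 330 · 16 = 5280.

5280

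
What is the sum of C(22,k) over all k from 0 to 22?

Setting x = 1 in (1+x)^22 gives Σ C(22,k) = 2^22 = 4194304.

4194304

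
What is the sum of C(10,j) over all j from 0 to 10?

1024

Setting x = 1 in (1+x)^10 gives Σ C(10,j) = 2^10 = 1024.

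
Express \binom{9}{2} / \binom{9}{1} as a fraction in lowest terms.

4

C(n,k+1)/C(n,k) = (n−k)/(k+1) = (9−1)/(1+1) = 8/2 = 4.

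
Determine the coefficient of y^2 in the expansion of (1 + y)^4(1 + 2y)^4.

62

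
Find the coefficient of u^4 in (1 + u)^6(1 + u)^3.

Coefficient of u^4 = Σ_{j} C(6,j)·C(3,4-j) for j from 1 to 4.
= 6 + 45 + 60 + 15 = 126.

126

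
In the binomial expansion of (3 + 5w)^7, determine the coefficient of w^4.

590625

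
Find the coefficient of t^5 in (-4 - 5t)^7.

-1050000

The general term is C(7,j)·(-4)^j·(-5t)^(7-j); the t^5 term has j = 2.
C(7,2) = 21.
Coefficient = C(7,2) · (-4)^2 · (-5)^5 = 21 · 16 · (-3125) = -1050000.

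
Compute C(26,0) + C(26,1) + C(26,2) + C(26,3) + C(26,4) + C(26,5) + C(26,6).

1 + 26 + 325 + 2600 + 14950 + 65780 + 230230 = 313912.

313912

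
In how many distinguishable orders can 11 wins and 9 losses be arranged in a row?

Choose positions for the wins: C(20,11) = 167960.

167960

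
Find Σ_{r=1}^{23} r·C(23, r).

96468992

Since r·C(23,r) = 23·C(22,r−1), the sum is 23·2^22 = 23·4194304 = 96468992.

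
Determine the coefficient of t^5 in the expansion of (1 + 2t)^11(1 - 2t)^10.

Coefficient of t^5 = Σ_{j} C(11,j)·2^j·C(10,5-j)·(-2)^(5-j) for j from 0 to 5.
= (-8064) + 73920 + (-211200) + 237600 + (-105600) + 14784 = 1440.

1440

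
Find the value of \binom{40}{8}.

C(40,8) = (40·39·38·37·36·35·34·33) / 8! = 3100796899200 / 40320 = 76904685.

76904685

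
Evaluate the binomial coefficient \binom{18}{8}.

43758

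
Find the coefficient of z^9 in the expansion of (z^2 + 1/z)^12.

792

General term: C(12,j)·(z^2)^j·(1/z)^(12-j), with z-exponent 2j − 1(12−j) = 3j − 12.
Set 3j − 12 = 9: j = 7.
C(12,7) = 792; 1^7 = 1; 1^5 = 1.
Coefficient = 792 · 1 · 1 = 792.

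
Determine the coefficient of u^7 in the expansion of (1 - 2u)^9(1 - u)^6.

Coefficient of u^7 = Σ_{j} C(9,j)·(-2)^j·C(6,7-j)·(-1)^(7-j) for j from 1 to 7.
= (-18) + (-864) + (-10080) + (-40320) + (-60480) + (-32256) + (-4608) = -148626.

-148626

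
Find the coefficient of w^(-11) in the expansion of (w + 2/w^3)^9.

General term: C(9,j)·(w)^j·(2/w^3)^(9-j), with w-exponent 1j − 3(9−j) = 4j − 27.
Set 4j − 27 = -11: j = 4.
C(9,4) = 126; 1^4 = 1; 2^5 = 32.
Coefficient = 126 · 1 · 32 = 4032.

4032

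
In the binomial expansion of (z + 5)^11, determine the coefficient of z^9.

The general term is C(11,j)·(z)^j·(5)^(11-j); the z^9 term has j = 9.
C(11,9) = 55.
Coefficient = C(11,9) · 5^2 = 55 · 25 = 1375.

1375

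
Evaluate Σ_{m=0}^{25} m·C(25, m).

419430400

Differentiating (1+x)^25 and setting x=1: Σ m·C(25,m) = 25·2^24 = 419430400.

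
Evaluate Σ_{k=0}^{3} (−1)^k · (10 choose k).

The partial alternating sum Σ_{k=0}^{3} (−1)^k C(10,k) = (−1)^3 C(9,3) = -84.

-84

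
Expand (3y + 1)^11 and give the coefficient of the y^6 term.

336798

The general term is C(11,j)·(3y)^j·(1)^(11-j); the y^6 term has j = 6.
C(11,6) = 462.
Coefficient = C(11,6) · 3^6 = 462 · 729 = 336798.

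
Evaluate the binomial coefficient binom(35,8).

23535820

C(35,8) = (35·34·33·32·31·30·29·28) / 8! = 948964262400 / 40320 = 23535820.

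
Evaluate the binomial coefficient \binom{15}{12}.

455

C(15,12) = C(15,3) by symmetry.
C(15,3) = (15·14·13) / 3! = 2730 / 6 = 455.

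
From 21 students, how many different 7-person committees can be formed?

This is C(21,7) = 116280.

116280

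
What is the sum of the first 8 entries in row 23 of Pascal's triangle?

1 + 23 + 253 + 1771 + 8855 + 33649 + 100947 + 245157 = 390656.

390656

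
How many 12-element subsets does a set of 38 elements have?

2707475148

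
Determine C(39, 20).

68923264410

C(39,20) = C(39,19) by symmetry.
C(39,19) = (39·38·37·36·35·34·33·32·31·30·29·28·27·26·25·24·23·22·21) / 19! = 8384177419658927035269120000 / 121645100408832000 = 68923264410.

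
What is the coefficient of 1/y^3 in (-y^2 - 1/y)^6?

6

General term: C(6,j)·(-y^2)^j·(-1/y)^(6-j), with y-exponent 2j − 1(6−j) = 3j − 6.
Set 3j − 6 = -3: j = 1.
C(6,1) = 6; (-1)^1 = -1; (-1)^5 = -1.
Coefficient = 6 · (-1) · (-1) = 6.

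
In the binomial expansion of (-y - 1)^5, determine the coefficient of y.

-5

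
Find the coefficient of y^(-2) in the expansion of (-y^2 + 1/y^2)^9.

126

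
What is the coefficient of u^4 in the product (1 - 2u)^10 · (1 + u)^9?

-354

Coefficient of u^4 = Σ_{j} C(10,j)·(-2)^j·C(9,4-j)·1^(4-j) for j from 0 to 4.
= 126 + (-1680) + 6480 + (-8640) + 3360 = -354.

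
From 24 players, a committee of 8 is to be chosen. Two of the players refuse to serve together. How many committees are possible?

660858

All 8-subsets: C(24,8) = 735471. Those containing both fixed elements: C(22,6) = 74613.
735471 − 74613 = 660858.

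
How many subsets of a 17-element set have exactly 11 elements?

12376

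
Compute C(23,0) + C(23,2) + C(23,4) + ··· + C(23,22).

4194304

Even-i terms of row 23 sum to 2^22 = 4194304.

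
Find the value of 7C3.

35

C(7,3) = (7·6·5) / 3! = 210 / 6 = 35.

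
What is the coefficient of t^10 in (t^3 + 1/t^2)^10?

General term: C(10,j)·(t^3)^j·(1/t^2)^(10-j), with t-exponent 3j − 2(10−j) = 5j − 20.
Set 5j − 20 = 10: j = 6.
C(10,6) = 210; 1^6 = 1; 1^4 = 1.
Coefficient = 210 · 1 · 1 = 210.

210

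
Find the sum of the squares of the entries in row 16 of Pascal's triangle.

601080390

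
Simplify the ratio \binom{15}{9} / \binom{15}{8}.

C(n,k+1)/C(n,k) = (n−k)/(k+1) = (15−8)/(8+1) = 7/9.

7/9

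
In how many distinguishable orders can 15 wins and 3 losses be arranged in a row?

816

Choose positions for the wins: C(18,15) = 816.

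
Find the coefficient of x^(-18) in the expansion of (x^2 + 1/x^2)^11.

11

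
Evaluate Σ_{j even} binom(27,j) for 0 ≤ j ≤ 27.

Half of (1+1)^27 + (1−1)^27 gives the even-index sum: 2^26 = 67108864.

67108864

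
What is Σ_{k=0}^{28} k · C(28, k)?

3758096384

Since k·C(28,k) = 28·C(27,k−1), the sum is 28·2^27 = 28·134217728 = 3758096384.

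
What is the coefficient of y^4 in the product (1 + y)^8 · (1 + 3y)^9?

39004

Coefficient of y^4 = Σ_{j} C(8,j)·1^j·C(9,4-j)·3^(4-j) for j from 0 to 4.
= 10206 + 18144 + 9072 + 1512 + 70 = 39004.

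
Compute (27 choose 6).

296010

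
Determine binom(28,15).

37442160

C(28,15) = C(28,13) by symmetry.
C(28,13) = (28·27·26·25·24·23·22·21·20·19·18·17·16) / 13! = 233153109116928000 / 6227020800 = 37442160.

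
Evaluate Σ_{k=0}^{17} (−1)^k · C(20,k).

The partial alternating sum Σ_{k=0}^{17} (−1)^k C(20,k) = (−1)^17 C(19,17) = -171.

-171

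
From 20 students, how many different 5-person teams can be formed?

15504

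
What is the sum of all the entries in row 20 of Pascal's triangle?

1048576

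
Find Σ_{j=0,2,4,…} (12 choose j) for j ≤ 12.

Half of (1+1)^12 + (1−1)^12 gives the even-index sum: 2^11 = 2048.

2048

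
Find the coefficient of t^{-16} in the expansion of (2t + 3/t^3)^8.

81648

General term: C(8,j)·(2t)^j·(3/t^3)^(8-j), with t-exponent 1j − 3(8−j) = 4j − 24.
Set 4j − 24 = -16: j = 2.
C(8,2) = 28; 2^2 = 4; 3^6 = 729.
Coefficient = 28 · 4 · 729 = 81648.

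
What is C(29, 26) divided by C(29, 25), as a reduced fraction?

2/13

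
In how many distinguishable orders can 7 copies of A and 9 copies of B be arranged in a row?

11440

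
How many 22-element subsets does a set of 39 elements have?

51021117810

C(39,22) = C(39,17) by symmetry.
C(39,17) = (39·38·37·36·35·34·33·32·31·30·29·28·27·26·25·24·23) / 17! = 18147570172421919989760000 / 355687428096000 = 51021117810.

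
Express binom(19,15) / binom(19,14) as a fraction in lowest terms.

C(n,k+1)/C(n,k) = (n−k)/(k+1) = (19−14)/(14+1) = 5/15 = 1/3.

1/3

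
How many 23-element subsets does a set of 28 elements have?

98280

C(28,23) = C(28,5) by symmetry.
C(28,5) = (28·27·26·25·24) / 5! = 11793600 / 120 = 98280.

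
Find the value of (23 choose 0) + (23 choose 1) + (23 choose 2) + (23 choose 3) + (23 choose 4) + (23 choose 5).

44552

1 + 23 + 253 + 1771 + 8855 + 33649 = 44552.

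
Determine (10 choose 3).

120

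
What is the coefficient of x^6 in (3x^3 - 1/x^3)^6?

General term: C(6,j)·(3x^3)^j·(-1/x^3)^(6-j), with x-exponent 3j − 3(6−j) = 6j − 18.
Set 6j − 18 = 6: j = 4.
C(6,4) = 15; 3^4 = 81; (-1)^2 = 1.
Coefficient = 15 · 81 · 1 = 1215.

1215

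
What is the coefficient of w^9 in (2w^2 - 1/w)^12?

-101376

General term: C(12,j)·(2w^2)^j·(-1/w)^(12-j), with w-exponent 2j − 1(12−j) = 3j − 12.
Set 3j − 12 = 9: j = 7.
C(12,7) = 792; 2^7 = 128; (-1)^5 = -1.
Coefficient = 792 · 128 · (-1) = -101376.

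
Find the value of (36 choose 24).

C(36,24) = C(36,12) by symmetry.
C(36,12) = (36·35·34·33·32·31·30·29·28·27·26·25) / 12! = 599555620984320000 / 479001600 = 1251677700.

1251677700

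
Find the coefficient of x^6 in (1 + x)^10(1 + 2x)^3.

5202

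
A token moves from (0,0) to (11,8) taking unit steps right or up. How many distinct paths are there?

Each path is a sequence of 19 steps with 11 rights: C(19,11) = 75582.

75582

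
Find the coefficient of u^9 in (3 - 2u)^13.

-29652480

The general term is C(13,j)·(3)^j·(-2u)^(13-j); the u^9 term has j = 4.
C(13,4) = 715.
Coefficient = C(13,4) · 3^4 · (-2)^9 = 715 · 81 · (-512) = -29652480.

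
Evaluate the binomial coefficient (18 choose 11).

31824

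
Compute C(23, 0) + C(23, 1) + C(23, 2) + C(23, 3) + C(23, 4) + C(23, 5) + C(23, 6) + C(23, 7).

1 + 23 + 253 + 1771 + 8855 + 33649 + 100947 + 245157 = 390656.

390656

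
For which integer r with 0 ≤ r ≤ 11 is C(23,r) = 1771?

C(23,r) increases on 0 ≤ r ≤ 11. C(23,2) = 253 and C(23,3) = 1771, so r = 3.

3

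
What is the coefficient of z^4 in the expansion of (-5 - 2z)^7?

The general term is C(7,j)·(-5)^j·(-2z)^(7-j); the z^4 term has j = 3.
C(7,3) = 35.
Coefficient = C(7,3) · (-5)^3 · (-2)^4 = 35 · (-125) · 16 = -70000.

-70000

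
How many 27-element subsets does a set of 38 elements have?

C(38,27) = C(38,11) by symmetry.
C(38,11) = (38·37·36·35·34·33·32·31·30·29·28) / 11! = 48032775105638400 / 39916800 = 1203322288.

1203322288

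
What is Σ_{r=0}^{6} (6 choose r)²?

Σ C(6,r)² is the coefficient of x^6 in (1+x)^6(1+x)^6 = (1+x)^12, i.e. C(12,6) = 924.

924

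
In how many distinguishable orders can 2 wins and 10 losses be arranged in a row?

66

Choose positions for the wins: C(12,2) = 66.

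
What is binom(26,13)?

C(26,13) = (26·25·24·23·22·21·20·19·18·17·16·15·14) / 13! = 64764752532480000 / 6227020800 = 10400600.

10400600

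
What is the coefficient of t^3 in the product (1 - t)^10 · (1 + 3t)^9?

123

Coefficient of t^3 = Σ_{j} C(10,j)·(-1)^j·C(9,3-j)·3^(3-j) for j from 0 to 3.
= 2268 + (-3240) + 1215 + (-120) = 123.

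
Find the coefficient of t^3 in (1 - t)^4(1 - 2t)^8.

-996

Coefficient of t^3 = Σ_{j} C(4,j)·(-1)^j·C(8,3-j)·(-2)^(3-j) for j from 0 to 3.
= (-448) + (-448) + (-96) + (-4) = -996.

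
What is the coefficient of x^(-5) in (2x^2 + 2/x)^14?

General term: C(14,j)·(2x^2)^j·(2/x)^(14-j), with x-exponent 2j − 1(14−j) = 3j − 14.
Set 3j − 14 = -5: j = 3.
C(14,3) = 364; 2^3 = 8; 2^11 = 2048.
Coefficient = 364 · 8 · 2048 = 5963776.

5963776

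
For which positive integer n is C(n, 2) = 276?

n(n−1)/2 = 276 ⇒ n(n−1) = 552. Since 24·23 = 552, n = 24.

24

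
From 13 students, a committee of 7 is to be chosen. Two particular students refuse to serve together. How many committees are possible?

1254

All 7-subsets: C(13,7) = 1716. Those containing both fixed elements: C(11,5) = 462.
1716 − 462 = 1254.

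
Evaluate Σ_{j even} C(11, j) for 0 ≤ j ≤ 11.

1024

Even-j terms of row 11 sum to 2^10 = 1024.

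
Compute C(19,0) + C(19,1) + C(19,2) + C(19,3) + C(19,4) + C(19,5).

16664

1 + 19 + 171 + 969 + 3876 + 11628 = 16664.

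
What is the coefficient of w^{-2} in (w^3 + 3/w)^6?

General term: C(6,j)·(w^3)^j·(3/w)^(6-j), with w-exponent 3j − 1(6−j) = 4j − 6.
Set 4j − 6 = -2: j = 1.
C(6,1) = 6; 1^1 = 1; 3^5 = 243.
Coefficient = 6 · 1 · 243 = 1458.

1458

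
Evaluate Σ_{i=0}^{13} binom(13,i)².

Σ C(13,i)² is the coefficient of x^13 in (1+x)^13(1+x)^13 = (1+x)^26, i.e. C(26,13) = 10400600.

10400600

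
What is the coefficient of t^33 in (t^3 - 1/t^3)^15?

General term: C(15,j)·(t^3)^j·(-1/t^3)^(15-j), with t-exponent 3j − 3(15−j) = 6j − 45.
Set 6j − 45 = 33: j = 13.
C(15,13) = 105; 1^13 = 1; (-1)^2 = 1.
Coefficient = 105 · 1 · 1 = 105.

105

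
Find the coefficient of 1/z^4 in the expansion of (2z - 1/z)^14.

-64064

General term: C(14,j)·(2z)^j·(-1/z)^(14-j), with z-exponent 1j − 1(14−j) = 2j − 14.
Set 2j − 14 = -4: j = 5.
C(14,5) = 2002; 2^5 = 32; (-1)^9 = -1.
Coefficient = 2002 · 32 · (-1) = -64064.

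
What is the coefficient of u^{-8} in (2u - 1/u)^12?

264

General term: C(12,j)·(2u)^j·(-1/u)^(12-j), with u-exponent 1j − 1(12−j) = 2j − 12.
Set 2j − 12 = -8: j = 2.
C(12,2) = 66; 2^2 = 4; (-1)^10 = 1.
Coefficient = 66 · 4 · 1 = 264.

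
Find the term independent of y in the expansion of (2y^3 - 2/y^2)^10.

General term: C(10,j)·(2y^3)^j·(-2/y^2)^(10-j), with y-exponent 3j − 2(10−j) = 5j − 20.
Set 5j − 20 = 0: j = 4.
C(10,4) = 210; 2^4 = 16; (-2)^6 = 64.
Coefficient = 210 · 16 · 64 = 215040.

215040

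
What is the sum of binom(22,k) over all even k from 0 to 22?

2097152

Even-k terms of row 22 sum to 2^21 = 2097152.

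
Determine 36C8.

30260340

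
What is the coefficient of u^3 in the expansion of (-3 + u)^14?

-64481508

The general term is C(14,j)·(-3)^j·(u)^(14-j); the u^3 term has j = 11.
C(14,11) = 364.
Coefficient = C(14,11) · (-3)^11 = 364 · (-177147) = -64481508.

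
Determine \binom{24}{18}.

C(24,18) = C(24,6) by symmetry.
C(24,6) = (24·23·22·21·20·19) / 6! = 96909120 / 720 = 134596.

134596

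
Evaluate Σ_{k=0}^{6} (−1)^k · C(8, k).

The partial alternating sum Σ_{k=0}^{6} (−1)^k C(8,k) = (−1)^6 C(7,6) = 7.

7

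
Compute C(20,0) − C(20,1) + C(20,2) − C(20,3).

-969

The partial alternating sum Σ_{k=0}^{3} (−1)^k C(20,k) = (−1)^3 C(19,3) = -969.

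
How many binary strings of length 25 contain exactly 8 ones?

Choose the 8 positions: C(25,8) = 1081575.

1081575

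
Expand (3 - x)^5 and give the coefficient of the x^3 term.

The general term is C(5,j)·(3)^j·(-x)^(5-j); the x^3 term has j = 2.
C(5,2) = 10.
Coefficient = C(5,2) · 3^2 · (-1)^3 = 10 · 9 · (-1) = -90.

-90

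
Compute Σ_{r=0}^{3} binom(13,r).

378

1 + 13 + 78 + 286 = 378.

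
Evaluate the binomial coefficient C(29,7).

C(29,7) = (29·28·27·26·25·24·23) / 7! = 7866331200 / 5040 = 1560780.

1560780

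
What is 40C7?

C(40,7) = (40·39·38·37·36·35·34) / 7! = 93963542400 / 5040 = 18643560.

18643560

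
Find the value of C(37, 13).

C(37,13) = (37·36·35·34·33·32·31·30·29·28·27·26·25) / 13! = 22183557976419840000 / 6227020800 = 3562467300.

3562467300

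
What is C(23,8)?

490314

C(23,8) = (23·22·21·20·19·18·17·16) / 8! = 19769460480 / 40320 = 490314.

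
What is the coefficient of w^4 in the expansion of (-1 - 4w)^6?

3840

The general term is C(6,j)·(-1)^j·(-4w)^(6-j); the w^4 term has j = 2.
C(6,2) = 15.
Coefficient = C(6,2) · (-4)^4 = 15 · 256 = 3840.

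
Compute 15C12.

C(15,12) = C(15,3) by symmetry.
C(15,3) = (15·14·13) / 3! = 2730 / 6 = 455.

455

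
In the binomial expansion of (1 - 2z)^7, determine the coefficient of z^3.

-280

The general term is C(7,j)·(1)^j·(-2z)^(7-j); the z^3 term has j = 4.
C(7,4) = 35.
Coefficient = C(7,4) · (-2)^3 = 35 · (-8) = -280.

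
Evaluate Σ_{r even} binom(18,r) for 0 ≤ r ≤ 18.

Half of (1+1)^18 + (1−1)^18 gives the even-index sum: 2^17 = 131072.

131072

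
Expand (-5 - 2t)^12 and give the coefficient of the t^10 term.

1689600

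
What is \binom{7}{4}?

35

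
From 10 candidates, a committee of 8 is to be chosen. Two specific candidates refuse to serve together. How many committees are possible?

All 8-subsets: C(10,8) = 45. Those containing both fixed elements: C(8,6) = 28.
45 − 28 = 17.

17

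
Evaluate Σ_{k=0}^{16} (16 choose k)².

601080390

Σ C(16,k)² is the coefficient of x^16 in (1+x)^16(1+x)^16 = (1+x)^32, i.e. C(32,16) = 601080390.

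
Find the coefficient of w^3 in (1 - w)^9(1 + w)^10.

-9

Coefficient of w^3 = Σ_{j} C(9,j)·(-1)^j·C(10,3-j)·1^(3-j) for j from 0 to 3.
= 120 + (-405) + 360 + (-84) = -9.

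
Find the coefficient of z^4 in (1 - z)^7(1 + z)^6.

Coefficient of z^4 = Σ_{j} C(7,j)·(-1)^j·C(6,4-j)·1^(4-j) for j from 0 to 4.
= 15 + (-140) + 315 + (-210) + 35 = 15.

15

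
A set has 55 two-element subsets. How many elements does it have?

11

n(n−1)/2 = 55 ⇒ n(n−1) = 110. Since 11·10 = 110, n = 11.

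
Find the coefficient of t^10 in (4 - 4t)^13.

19193135104

The general term is C(13,j)·(4)^j·(-4t)^(13-j); the t^10 term has j = 3.
C(13,3) = 286.
Coefficient = C(13,3) · 4^3 · (-4)^10 = 286 · 64 · 1048576 = 19193135104.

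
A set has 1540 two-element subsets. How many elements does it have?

56

n(n−1)/2 = 1540 ⇒ n(n−1) = 3080. Since 56·55 = 3080, n = 56.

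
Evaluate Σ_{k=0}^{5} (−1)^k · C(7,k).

-6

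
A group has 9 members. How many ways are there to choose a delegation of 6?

84

This is C(9,6) = 84.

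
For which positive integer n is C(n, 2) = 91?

n(n−1)/2 = 91 ⇒ n(n−1) = 182. Since 14·13 = 182, n = 14.

14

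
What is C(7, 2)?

C(7,2) = (7·6) / 2! = 42 / 2 = 21.

21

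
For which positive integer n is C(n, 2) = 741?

n(n−1)/2 = 741 ⇒ n(n−1) = 1482. Since 39·38 = 1482, n = 39.

39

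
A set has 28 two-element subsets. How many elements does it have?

n(n−1)/2 = 28 ⇒ n(n−1) = 56. Since 8·7 = 56, n = 8.

8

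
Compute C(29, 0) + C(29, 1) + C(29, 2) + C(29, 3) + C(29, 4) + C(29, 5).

146596

1 + 29 + 406 + 3654 + 23751 + 118755 = 146596.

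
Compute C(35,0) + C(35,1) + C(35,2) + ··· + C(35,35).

The entries of row 35 sum to 2^35 = 34359738368.

34359738368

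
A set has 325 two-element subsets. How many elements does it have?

26

n(n−1)/2 = 325 ⇒ n(n−1) = 650. Since 26·25 = 650, n = 26.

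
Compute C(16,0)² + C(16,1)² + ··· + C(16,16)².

601080390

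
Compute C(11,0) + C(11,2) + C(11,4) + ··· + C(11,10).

Half of (1+1)^11 + (1−1)^11 gives the even-index sum: 2^10 = 1024.

1024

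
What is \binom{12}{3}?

220

C(12,3) = (12·11·10) / 3! = 1320 / 6 = 220.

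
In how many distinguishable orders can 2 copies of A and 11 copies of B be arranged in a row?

78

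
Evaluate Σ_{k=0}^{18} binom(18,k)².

9075135300

Σ C(18,k)² is the coefficient of x^18 in (1+x)^18(1+x)^18 = (1+x)^36, i.e. C(36,18) = 9075135300.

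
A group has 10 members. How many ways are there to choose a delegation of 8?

45

This is C(10,8) = 45.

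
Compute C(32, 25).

C(32,25) = C(32,7) by symmetry.
C(32,7) = (32·31·30·29·28·27·26) / 7! = 16963914240 / 5040 = 3365856.

3365856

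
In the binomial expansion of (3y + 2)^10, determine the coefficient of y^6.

The general term is C(10,j)·(3y)^j·(2)^(10-j); the y^6 term has j = 6.
C(10,6) = 210.
Coefficient = C(10,6) · 3^6 · 2^4 = 210 · 729 · 16 = 2449440.

2449440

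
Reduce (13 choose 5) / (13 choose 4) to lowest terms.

9/5

C(n,k+1)/C(n,k) = (n−k)/(k+1) = (13−4)/(4+1) = 9/5.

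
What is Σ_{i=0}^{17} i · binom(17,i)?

Since i·C(17,i) = 17·C(16,i−1), the sum is 17·2^16 = 17·65536 = 1114112.

1114112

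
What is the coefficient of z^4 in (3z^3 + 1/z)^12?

General term: C(12,j)·(3z^3)^j·(1/z)^(12-j), with z-exponent 3j − 1(12−j) = 4j − 12.
Set 4j − 12 = 4: j = 4.
C(12,4) = 495; 3^4 = 81; 1^8 = 1.
Coefficient = 495 · 81 · 1 = 40095.

40095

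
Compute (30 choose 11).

54627300

C(30,11) = (30·29·28·27·26·25·24·23·22·21·20) / 11! = 2180547008640000 / 39916800 = 54627300.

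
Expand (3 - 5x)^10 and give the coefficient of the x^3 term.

-32805000

The general term is C(10,j)·(3)^j·(-5x)^(10-j); the x^3 term has j = 7.
C(10,7) = 120.
Coefficient = C(10,7) · 3^7 · (-5)^3 = 120 · 2187 · (-125) = -32805000.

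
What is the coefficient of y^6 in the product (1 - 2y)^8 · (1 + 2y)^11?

1792

Coefficient of y^6 = Σ_{j} C(8,j)·(-2)^j·C(11,6-j)·2^(6-j) for j from 0 to 6.
= 29568 + (-236544) + 591360 + (-591360) + 246400 + (-39424) + 1792 = 1792.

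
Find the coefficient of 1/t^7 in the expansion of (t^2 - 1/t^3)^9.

-126

General term: C(9,j)·(t^2)^j·(-1/t^3)^(9-j), with t-exponent 2j − 3(9−j) = 5j − 27.
Set 5j − 27 = -7: j = 4.
C(9,4) = 126; 1^4 = 1; (-1)^5 = -1.
Coefficient = 126 · 1 · (-1) = -126.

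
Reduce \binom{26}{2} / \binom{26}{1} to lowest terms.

25/2

C(n,k+1)/C(n,k) = (n−k)/(k+1) = (26−1)/(1+1) = 25/2.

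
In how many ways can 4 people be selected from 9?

This is C(9,4) = 126.

126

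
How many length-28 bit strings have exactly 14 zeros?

Choose the 14 positions: C(28,14) = 40116600.

40116600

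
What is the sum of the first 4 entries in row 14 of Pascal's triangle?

470

1 + 14 + 91 + 364 = 470.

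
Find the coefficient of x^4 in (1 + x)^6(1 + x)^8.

1001

(1 + x)^6(1 + x)^8 = (1 + x)^14, so the coefficient of x^4 is C(14,4)·1^4 = 1001·1 = 1001.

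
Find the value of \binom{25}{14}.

C(25,14) = C(25,11) by symmetry.
C(25,11) = (25·24·23·22·21·20·19·18·17·16·15) / 11! = 177925144320000 / 39916800 = 4457400.

4457400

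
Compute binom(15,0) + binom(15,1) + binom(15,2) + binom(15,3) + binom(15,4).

1 + 15 + 105 + 455 + 1365 = 1941.

1941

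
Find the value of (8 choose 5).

C(8,5) = C(8,3) by symmetry.
C(8,3) = (8·7·6) / 3! = 336 / 6 = 56.

56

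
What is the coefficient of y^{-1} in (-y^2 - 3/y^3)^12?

General term: C(12,j)·(-y^2)^j·(-3/y^3)^(12-j), with y-exponent 2j − 3(12−j) = 5j − 36.
Set 5j − 36 = -1: j = 7.
C(12,7) = 792; (-1)^7 = -1; (-3)^5 = -243.
Coefficient = 792 · (-1) · (-243) = 192456.

192456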